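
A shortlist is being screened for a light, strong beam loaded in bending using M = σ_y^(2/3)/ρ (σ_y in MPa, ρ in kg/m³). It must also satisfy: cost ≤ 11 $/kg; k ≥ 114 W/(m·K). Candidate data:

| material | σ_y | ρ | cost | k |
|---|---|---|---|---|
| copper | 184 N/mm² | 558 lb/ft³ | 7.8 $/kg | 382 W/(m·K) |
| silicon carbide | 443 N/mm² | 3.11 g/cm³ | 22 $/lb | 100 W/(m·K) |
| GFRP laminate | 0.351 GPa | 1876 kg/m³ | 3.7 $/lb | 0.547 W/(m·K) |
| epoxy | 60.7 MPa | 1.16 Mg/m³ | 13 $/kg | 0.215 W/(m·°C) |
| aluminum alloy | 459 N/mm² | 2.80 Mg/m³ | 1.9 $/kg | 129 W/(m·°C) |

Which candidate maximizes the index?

aluminum alloy

Screen on constraints: cost ≤ 11 $/kg; k ≥ 114 W/(m·K). Survivors: copper, aluminum alloy.
In SI units:
  copper: σ_y = 184.0 MPa, ρ = 8938 kg/m³
  aluminum alloy: σ_y = 459.0 MPa, ρ = 2800 kg/m³
  aluminum alloy: M = 21.3×10⁻³
  copper: M = 3.62×10⁻³
Highest index: aluminum alloy.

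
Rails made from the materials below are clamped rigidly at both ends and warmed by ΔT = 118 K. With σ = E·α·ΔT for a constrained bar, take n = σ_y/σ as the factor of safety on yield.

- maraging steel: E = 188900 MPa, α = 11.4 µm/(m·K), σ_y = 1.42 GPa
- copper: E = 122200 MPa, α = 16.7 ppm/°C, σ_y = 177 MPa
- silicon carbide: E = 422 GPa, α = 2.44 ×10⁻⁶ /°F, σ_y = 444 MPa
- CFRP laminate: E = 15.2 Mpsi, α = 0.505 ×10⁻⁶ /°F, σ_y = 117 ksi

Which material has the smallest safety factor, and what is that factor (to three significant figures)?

copper, n = 0.735

With everything in SI (GPa, ×10⁻⁶/K, MPa):
  maraging steel: E = 188.9, α = 11.4, σ_y = 1420 → σ = 254 MPa, n = 5.59
  copper: E = 122.2, α = 16.7, σ_y = 177.0 → σ = 241 MPa, n = 0.735
  silicon carbide: E = 422.0, α = 4.39, σ_y = 444.0 → σ = 219 MPa, n = 2.03
  CFRP laminate: E = 104.8, α = 0.909, σ_y = 806.7 → σ = 11.2 MPa, n = 71.8
Copper has the lowest safety factor, n = 0.735.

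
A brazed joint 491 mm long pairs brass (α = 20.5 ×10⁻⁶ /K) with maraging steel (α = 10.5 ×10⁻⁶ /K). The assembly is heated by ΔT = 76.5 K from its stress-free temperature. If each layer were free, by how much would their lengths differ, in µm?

Δα = |20.5 − 10.5|×10⁻⁶/K = 10.0×10⁻⁶/K.
ΔL_mismatch = Δα·L·ΔT = 10.0×10⁻⁶ × 491.0 mm × 76.5 K = 376 µm.

376 µm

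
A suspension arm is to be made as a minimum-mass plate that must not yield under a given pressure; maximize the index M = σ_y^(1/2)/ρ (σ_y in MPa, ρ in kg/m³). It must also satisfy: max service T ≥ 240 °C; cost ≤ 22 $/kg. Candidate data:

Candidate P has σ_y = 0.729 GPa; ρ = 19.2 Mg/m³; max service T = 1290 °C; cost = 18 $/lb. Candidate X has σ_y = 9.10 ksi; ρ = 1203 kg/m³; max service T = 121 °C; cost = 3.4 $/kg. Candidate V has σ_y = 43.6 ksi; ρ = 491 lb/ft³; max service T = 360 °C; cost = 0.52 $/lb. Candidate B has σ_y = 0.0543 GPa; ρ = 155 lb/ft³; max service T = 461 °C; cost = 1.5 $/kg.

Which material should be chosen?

candidate B

Screen on constraints: max service T ≥ 240 °C; cost ≤ 22 $/kg. Survivors: candidate V, candidate B.
Putting every candidate on a common basis:
  candidate V: σ_y = 300.6 MPa, ρ = 7865 kg/m³
  candidate B: σ_y = 54.30 MPa, ρ = 2483 kg/m³
  candidate B: M = 2.97×10⁻³
  candidate V: M = 2.20×10⁻³
Highest index: candidate B.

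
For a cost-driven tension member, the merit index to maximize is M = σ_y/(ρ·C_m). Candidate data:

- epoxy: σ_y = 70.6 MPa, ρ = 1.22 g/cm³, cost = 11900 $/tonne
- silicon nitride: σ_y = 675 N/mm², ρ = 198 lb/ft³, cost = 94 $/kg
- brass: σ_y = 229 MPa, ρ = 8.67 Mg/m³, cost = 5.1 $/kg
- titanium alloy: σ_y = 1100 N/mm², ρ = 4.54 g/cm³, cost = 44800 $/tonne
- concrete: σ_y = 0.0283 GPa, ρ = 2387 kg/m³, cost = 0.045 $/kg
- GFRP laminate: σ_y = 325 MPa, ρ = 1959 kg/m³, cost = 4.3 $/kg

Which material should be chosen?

Putting every candidate on a common basis:
  epoxy: σ_y = 70.60 MPa, ρ = 1220 kg/m³, cost = 11.90 $/kg
  silicon nitride: σ_y = 675.0 MPa, ρ = 3172 kg/m³, cost = 94.00 $/kg
  brass: σ_y = 229.0 MPa, ρ = 8670 kg/m³, cost = 5.100 $/kg
  titanium alloy: σ_y = 1100 MPa, ρ = 4540 kg/m³, cost = 44.80 $/kg
  concrete: σ_y = 28.30 MPa, ρ = 2387 kg/m³, cost = 0.04500 $/kg
  GFRP laminate: σ_y = 325.0 MPa, ρ = 1959 kg/m³, cost = 4.300 $/kg
  concrete: M = 263 kN·m per $
  GFRP laminate: M = 38.6 kN·m per $
  titanium alloy: M = 5.41 kN·m per $
  brass: M = 5.18 kN·m per $
  epoxy: M = 4.86 kN·m per $
  silicon nitride: M = 2.26 kN·m per $
Concrete ranks first.

concrete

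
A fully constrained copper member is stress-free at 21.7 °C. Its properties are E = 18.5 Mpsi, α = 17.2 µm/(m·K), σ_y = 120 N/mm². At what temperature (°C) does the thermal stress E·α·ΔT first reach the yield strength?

76.4 °C

E = 18.5 Mpsi = 127.6 GPa.
σ_y = 120 N/mm² = 120.0 MPa.
E·α·ΔT = 120.0 MPa ⇒ ΔT = 120.0 / (127.6×10³ × 17.2×10⁻⁶) = 54.70 K.
T = 21.7 + 54.70 = 76.40 °C.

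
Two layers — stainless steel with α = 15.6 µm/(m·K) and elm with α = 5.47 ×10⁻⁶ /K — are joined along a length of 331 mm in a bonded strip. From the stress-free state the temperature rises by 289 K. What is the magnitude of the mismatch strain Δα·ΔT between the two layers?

Δα = |15.6 − 5.47|×10⁻⁶/K = 10.1×10⁻⁶/K.
Mismatch strain = Δα·ΔT = 10.1×10⁻⁶ × 289.0 = 2.93×10⁻³.

2.93×10⁻³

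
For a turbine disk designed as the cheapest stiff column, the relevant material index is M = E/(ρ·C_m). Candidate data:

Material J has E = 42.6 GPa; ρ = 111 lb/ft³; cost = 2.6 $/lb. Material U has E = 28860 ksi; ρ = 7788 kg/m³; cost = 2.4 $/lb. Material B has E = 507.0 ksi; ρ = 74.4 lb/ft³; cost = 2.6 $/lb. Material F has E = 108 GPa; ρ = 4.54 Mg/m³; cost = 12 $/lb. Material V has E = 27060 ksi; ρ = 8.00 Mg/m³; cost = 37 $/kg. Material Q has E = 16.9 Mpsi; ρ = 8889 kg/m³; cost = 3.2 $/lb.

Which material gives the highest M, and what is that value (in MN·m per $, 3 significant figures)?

Normalizing units and computing the index:
  material J: E = 42.60 GPa, ρ = 1778 kg/m³, cost = 5.732 $/kg
  material U: E = 199.0 GPa, ρ = 7788 kg/m³, cost = 5.291 $/kg
  material B: E = 3.496 GPa, ρ = 1192 kg/m³, cost = 5.732 $/kg
  material F: E = 108.0 GPa, ρ = 4540 kg/m³, cost = 26.46 $/kg
  material V: E = 186.6 GPa, ρ = 8000 kg/m³, cost = 37.00 $/kg
  material Q: E = 116.5 GPa, ρ = 8889 kg/m³, cost = 7.055 $/kg
  material U: M = 4.83 MN·m per $
  material J: M = 4.18 MN·m per $
  material Q: M = 1.86 MN·m per $
  material F: M = 0.899 MN·m per $
  material V: M = 0.630 MN·m per $
  material B: M = 0.512 MN·m per $
Material U has the largest M.

material U, M = 4.83 MN·m per $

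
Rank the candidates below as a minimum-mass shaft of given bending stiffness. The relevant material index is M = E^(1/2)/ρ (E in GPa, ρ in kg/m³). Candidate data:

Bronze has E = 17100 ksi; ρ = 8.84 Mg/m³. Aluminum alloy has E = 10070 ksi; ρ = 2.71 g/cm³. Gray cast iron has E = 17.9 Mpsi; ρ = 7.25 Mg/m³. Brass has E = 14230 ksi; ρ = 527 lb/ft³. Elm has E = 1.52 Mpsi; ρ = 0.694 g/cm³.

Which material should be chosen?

elm

After converting to SI:
  bronze: E = 117.9 GPa, ρ = 8840 kg/m³
  aluminum alloy: E = 69.43 GPa, ρ = 2710 kg/m³
  gray cast iron: E = 123.4 GPa, ρ = 7250 kg/m³
  brass: E = 98.11 GPa, ρ = 8442 kg/m³
  elm: E = 10.48 GPa, ρ = 694.0 kg/m³
  elm: M = 4.66×10⁻³
  aluminum alloy: M = 3.07×10⁻³
  gray cast iron: M = 1.53×10⁻³
  bronze: M = 1.23×10⁻³
  brass: M = 1.17×10⁻³
The maximum is for elm.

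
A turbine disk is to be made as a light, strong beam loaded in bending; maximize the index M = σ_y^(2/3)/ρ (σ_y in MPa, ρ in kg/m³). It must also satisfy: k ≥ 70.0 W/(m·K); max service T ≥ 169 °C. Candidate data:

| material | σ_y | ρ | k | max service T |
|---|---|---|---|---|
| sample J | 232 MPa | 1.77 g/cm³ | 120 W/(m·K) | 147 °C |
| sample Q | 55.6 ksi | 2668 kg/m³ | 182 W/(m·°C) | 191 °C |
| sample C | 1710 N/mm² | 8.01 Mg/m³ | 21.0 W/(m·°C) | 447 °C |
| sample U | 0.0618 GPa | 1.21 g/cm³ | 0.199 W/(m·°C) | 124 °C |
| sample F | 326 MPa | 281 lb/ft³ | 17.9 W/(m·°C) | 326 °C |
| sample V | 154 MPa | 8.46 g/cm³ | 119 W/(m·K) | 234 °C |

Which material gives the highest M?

sample Q

Screen on constraints: k ≥ 70.0 W/(m·K); max service T ≥ 169 °C. Survivors: sample Q, sample V.
After converting to SI:
  sample Q: σ_y = 383.3 MPa, ρ = 2668 kg/m³
  sample V: σ_y = 154.0 MPa, ρ = 8460 kg/m³
  sample Q: M = 19.8×10⁻³
  sample V: M = 3.40×10⁻³
Highest index: sample Q.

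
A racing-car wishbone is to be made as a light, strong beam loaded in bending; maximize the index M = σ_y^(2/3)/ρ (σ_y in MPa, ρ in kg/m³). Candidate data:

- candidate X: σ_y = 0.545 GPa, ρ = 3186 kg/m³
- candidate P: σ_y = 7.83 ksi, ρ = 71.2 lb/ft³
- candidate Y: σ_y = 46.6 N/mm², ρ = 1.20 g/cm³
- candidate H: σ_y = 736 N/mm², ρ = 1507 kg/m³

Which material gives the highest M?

candidate H

After converting to SI:
  candidate X: σ_y = 545.0 MPa, ρ = 3186 kg/m³
  candidate P: σ_y = 53.99 MPa, ρ = 1141 kg/m³
  candidate Y: σ_y = 46.60 MPa, ρ = 1200 kg/m³
  candidate H: σ_y = 736.0 MPa, ρ = 1507 kg/m³
  candidate H: M = 54.1×10⁻³
  candidate X: M = 20.9×10⁻³
  candidate P: M = 12.5×10⁻³
  candidate Y: M = 10.8×10⁻³
Highest index: candidate H.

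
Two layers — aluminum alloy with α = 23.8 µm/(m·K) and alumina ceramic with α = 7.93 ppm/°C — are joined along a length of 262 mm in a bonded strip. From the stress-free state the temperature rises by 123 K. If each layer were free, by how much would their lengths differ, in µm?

Δα = |23.8 − 7.93|×10⁻⁶/K = 15.9×10⁻⁶/K.
ΔL_mismatch = Δα·L·ΔT = 15.9×10⁻⁶ × 262.0 mm × 123.0 K = 511 µm.

511 µm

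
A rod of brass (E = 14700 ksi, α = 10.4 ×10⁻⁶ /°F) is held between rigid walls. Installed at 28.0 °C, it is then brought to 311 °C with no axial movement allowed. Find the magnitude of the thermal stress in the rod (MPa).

537 MPa

E = 14700 ksi = 101.4 GPa.
α = 10.4×10⁻⁶/°F × 9/5 = 18.7×10⁻⁶/K.
ΔT = 283.0 K. Constrained thermal stress σ = E·α·ΔT = 101.4×10³ MPa × 18.7×10⁻⁶ × 283.0 = 537 MPa (compressive).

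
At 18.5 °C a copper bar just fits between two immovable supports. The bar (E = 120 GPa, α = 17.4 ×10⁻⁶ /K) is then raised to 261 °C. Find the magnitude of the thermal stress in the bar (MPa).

506 MPa

ΔT = 242.5 K. Constrained thermal stress σ = E·α·ΔT = 120.0×10³ MPa × 17.4×10⁻⁶ × 242.5 = 506 MPa (compressive).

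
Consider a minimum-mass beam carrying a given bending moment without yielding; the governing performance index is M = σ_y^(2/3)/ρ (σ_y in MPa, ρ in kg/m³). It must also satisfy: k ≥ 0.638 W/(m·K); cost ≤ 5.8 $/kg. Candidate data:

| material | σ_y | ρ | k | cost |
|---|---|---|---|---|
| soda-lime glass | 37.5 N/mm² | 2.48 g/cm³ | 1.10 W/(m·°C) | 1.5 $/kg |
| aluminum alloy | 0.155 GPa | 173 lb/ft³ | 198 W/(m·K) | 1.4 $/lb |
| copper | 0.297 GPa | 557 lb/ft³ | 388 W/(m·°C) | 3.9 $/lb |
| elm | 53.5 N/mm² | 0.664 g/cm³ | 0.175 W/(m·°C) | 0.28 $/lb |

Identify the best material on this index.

aluminum alloy

Screen on constraints: k ≥ 0.638 W/(m·K); cost ≤ 5.8 $/kg. Survivors: soda-lime glass, aluminum alloy.
Putting every candidate on a common basis:
  soda-lime glass: σ_y = 37.50 MPa, ρ = 2480 kg/m³
  aluminum alloy: σ_y = 155.0 MPa, ρ = 2771 kg/m³
  aluminum alloy: M = 10.4×10⁻³
  soda-lime glass: M = 4.52×10⁻³
Highest index: aluminum alloy.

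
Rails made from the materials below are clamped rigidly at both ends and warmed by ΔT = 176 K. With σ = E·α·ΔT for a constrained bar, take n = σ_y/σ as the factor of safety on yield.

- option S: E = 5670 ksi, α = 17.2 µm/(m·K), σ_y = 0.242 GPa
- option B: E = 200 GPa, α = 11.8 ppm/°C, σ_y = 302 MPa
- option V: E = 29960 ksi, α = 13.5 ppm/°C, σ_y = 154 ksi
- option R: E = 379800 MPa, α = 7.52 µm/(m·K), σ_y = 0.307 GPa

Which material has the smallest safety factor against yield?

Converting E to GPa, α to ×10⁻⁶/K, σ_y to MPa, then σ and n for each:
  option S: E = 39.09, α = 17.2, σ_y = 242.0 → σ = 118 MPa, n = 2.04
  option B: E = 200.0, α = 11.8, σ_y = 302.0 → σ = 415 MPa, n = 0.727
  option V: E = 206.6, α = 13.5, σ_y = 1062 → σ = 491 MPa, n = 2.16
  option R: E = 379.8, α = 7.52, σ_y = 307.0 → σ = 503 MPa, n = 0.611
The minimum is option R at n = 0.611.

option R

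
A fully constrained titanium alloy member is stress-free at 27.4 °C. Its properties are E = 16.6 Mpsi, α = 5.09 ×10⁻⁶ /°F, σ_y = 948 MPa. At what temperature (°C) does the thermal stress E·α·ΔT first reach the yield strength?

931 °C

E = 16.6 Mpsi = 114.5 GPa.
α = 5.09×10⁻⁶/°F × 9/5 = 9.16×10⁻⁶/K.
E·α·ΔT = 948.0 MPa ⇒ ΔT = 948.0 / (114.5×10³ × 9.16×10⁻⁶) = 904.0 K.
T = 27.4 + 904.0 = 931.4 °C.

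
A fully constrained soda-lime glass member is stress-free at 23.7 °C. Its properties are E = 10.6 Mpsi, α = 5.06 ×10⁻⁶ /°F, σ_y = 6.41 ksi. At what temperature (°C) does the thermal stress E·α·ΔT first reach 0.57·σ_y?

61.5 °C

E = 10.6 Mpsi = 73.08 GPa.
α = 5.06×10⁻⁶/°F × 9/5 = 9.11×10⁻⁶/K.
σ_y = 6.41 ksi = 44.20 MPa.
E·α·ΔT = 25.19 MPa ⇒ ΔT = 25.19 / (73.08×10³ × 9.11×10⁻⁶) = 37.84 K.
T = 23.7 + 37.84 = 61.54 °C.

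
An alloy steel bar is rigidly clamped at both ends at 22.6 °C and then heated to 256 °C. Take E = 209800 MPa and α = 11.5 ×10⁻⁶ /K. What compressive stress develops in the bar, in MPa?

E = 209800 MPa = 209.8 GPa.
ΔT = 233.4 K. Constrained thermal stress σ = E·α·ΔT = 209.8×10³ MPa × 11.5×10⁻⁶ × 233.4 = 563 MPa (compressive).

563 MPa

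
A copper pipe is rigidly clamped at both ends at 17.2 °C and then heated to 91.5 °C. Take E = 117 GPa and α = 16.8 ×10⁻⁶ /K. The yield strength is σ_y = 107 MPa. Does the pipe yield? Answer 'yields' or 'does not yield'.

ΔT = 74.30 K. Constrained thermal stress σ = E·α·ΔT = 117.0×10³ MPa × 16.8×10⁻⁶ × 74.30 = 146 MPa (compressive).
Compare to σ_y = 107 MPa: σ ≥ σ_y, so it yields.

yields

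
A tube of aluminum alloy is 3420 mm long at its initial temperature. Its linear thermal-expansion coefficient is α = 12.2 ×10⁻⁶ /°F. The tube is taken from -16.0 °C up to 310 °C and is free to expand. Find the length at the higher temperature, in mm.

Convert α: 12.2×10⁻⁶/°F × (9/5) = 22.0×10⁻⁶/K.
ΔT = 310 − (-16.0) = 326.0 K.
ΔL = α·L₀·ΔT = 22.0×10⁻⁶ × 3420 mm × 326.0 K = 24.5 mm.
L = L₀ + ΔL = 3420 + 24.5 = 3444.5 mm.

3444.5 mm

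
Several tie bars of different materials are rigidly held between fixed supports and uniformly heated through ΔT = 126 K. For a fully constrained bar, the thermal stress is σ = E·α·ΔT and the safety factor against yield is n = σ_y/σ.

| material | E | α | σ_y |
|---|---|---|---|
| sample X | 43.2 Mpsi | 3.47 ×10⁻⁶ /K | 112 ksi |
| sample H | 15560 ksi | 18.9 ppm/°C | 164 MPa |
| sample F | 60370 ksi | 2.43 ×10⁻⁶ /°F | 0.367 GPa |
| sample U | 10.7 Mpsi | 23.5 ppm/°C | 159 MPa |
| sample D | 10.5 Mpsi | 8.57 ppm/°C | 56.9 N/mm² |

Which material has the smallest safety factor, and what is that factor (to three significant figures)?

sample H, n = 0.642

Converting E to GPa, α to ×10⁻⁶/K, σ_y to MPa, then σ and n for each:
  sample X: E = 297.9, α = 3.47, σ_y = 772.2 → σ = 130 MPa, n = 5.93
  sample H: E = 107.3, α = 18.9, σ_y = 164.0 → σ = 255 MPa, n = 0.642
  sample F: E = 416.2, α = 4.37, σ_y = 367.0 → σ = 229 MPa, n = 1.60
  sample U: E = 73.77, α = 23.5, σ_y = 159.0 → σ = 218 MPa, n = 0.728
  sample D: E = 72.39, α = 8.57, σ_y = 56.90 → σ = 78.2 MPa, n = 0.728
Sample H has the lowest safety factor, n = 0.642.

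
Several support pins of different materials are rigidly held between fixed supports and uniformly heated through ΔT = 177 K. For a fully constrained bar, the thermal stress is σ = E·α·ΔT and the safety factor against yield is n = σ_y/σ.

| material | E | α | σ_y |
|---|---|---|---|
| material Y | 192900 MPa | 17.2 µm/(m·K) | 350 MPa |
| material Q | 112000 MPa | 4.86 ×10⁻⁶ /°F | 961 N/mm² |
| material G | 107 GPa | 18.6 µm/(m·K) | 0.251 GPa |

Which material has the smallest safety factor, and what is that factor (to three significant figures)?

Per material, after unit conversion:
  material Y: E = 192.9, α = 17.2, σ_y = 350.0 → σ = 587 MPa, n = 0.596
  material Q: E = 112.0, α = 8.75, σ_y = 961.0 → σ = 173 MPa, n = 5.54
  material G: E = 107.0, α = 18.6, σ_y = 251.0 → σ = 352 MPa, n = 0.713
Smallest n: material Y with n = 0.596.

material Y, n = 0.596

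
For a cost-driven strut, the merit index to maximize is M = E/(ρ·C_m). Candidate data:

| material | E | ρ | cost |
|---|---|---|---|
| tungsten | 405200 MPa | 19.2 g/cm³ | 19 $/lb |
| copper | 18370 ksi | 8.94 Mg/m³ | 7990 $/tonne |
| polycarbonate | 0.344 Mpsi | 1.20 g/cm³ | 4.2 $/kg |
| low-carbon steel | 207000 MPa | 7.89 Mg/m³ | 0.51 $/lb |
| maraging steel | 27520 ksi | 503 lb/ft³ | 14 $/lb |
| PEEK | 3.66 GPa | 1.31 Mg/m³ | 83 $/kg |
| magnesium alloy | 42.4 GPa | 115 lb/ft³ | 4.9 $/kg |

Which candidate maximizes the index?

low-carbon steel

In SI units:
  tungsten: E = 405.2 GPa, ρ = 19200 kg/m³, cost = 41.89 $/kg
  copper: E = 126.7 GPa, ρ = 8940 kg/m³, cost = 7.990 $/kg
  polycarbonate: E = 2.372 GPa, ρ = 1200 kg/m³, cost = 4.200 $/kg
  low-carbon steel: E = 207.0 GPa, ρ = 7890 kg/m³, cost = 1.124 $/kg
  maraging steel: E = 189.7 GPa, ρ = 8057 kg/m³, cost = 30.86 $/kg
  PEEK: E = 3.660 GPa, ρ = 1310 kg/m³, cost = 83.00 $/kg
  magnesium alloy: E = 42.40 GPa, ρ = 1842 kg/m³, cost = 4.900 $/kg
  low-carbon steel: M = 23.3 MN·m per $
  magnesium alloy: M = 4.70 MN·m per $
  copper: M = 1.77 MN·m per $
  maraging steel: M = 0.763 MN·m per $
  tungsten: M = 0.504 MN·m per $
  polycarbonate: M = 0.471 MN·m per $
  PEEK: M = 0.0337 MN·m per $
The maximum is for low-carbon steel.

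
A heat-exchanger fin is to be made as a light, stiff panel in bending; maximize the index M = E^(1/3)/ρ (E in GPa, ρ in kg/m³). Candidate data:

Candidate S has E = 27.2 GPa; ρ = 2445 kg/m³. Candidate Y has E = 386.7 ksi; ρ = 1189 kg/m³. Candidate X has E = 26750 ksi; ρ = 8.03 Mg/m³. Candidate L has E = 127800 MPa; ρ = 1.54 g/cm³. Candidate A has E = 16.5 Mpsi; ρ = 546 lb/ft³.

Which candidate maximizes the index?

candidate L

In SI units:
  candidate S: E = 27.20 GPa, ρ = 2445 kg/m³
  candidate Y: E = 2.666 GPa, ρ = 1189 kg/m³
  candidate X: E = 184.4 GPa, ρ = 8030 kg/m³
  candidate L: E = 127.8 GPa, ρ = 1540 kg/m³
  candidate A: E = 113.8 GPa, ρ = 8746 kg/m³
  candidate L: M = 3.27×10⁻³
  candidate S: M = 1.23×10⁻³
  candidate Y: M = 1.17×10⁻³
  candidate X: M = 0.709×10⁻³
  candidate A: M = 0.554×10⁻³
Highest index: candidate L.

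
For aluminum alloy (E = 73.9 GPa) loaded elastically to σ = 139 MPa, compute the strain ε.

1.88×10⁻³

ε = σ/E = 139 / 73900 = 1.88×10⁻³.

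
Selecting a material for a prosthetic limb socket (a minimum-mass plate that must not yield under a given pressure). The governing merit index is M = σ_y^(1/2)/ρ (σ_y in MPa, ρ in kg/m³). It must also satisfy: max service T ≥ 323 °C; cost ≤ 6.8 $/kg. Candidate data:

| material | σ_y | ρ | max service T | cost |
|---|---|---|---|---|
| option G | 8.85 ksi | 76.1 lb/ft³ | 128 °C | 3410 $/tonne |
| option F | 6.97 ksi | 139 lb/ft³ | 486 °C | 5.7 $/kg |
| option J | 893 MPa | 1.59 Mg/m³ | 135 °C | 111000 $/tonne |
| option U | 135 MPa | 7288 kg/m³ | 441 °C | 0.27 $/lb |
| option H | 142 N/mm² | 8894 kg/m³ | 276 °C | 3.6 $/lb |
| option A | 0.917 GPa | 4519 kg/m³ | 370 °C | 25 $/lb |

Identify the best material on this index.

Screen on constraints: max service T ≥ 323 °C; cost ≤ 6.8 $/kg. Survivors: option F, option U.
Normalizing units and computing the index:
  option F: σ_y = 48.06 MPa, ρ = 2227 kg/m³
  option U: σ_y = 135.0 MPa, ρ = 7288 kg/m³
  option F: M = 3.11×10⁻³
  option U: M = 1.59×10⁻³
The maximum is for option F.

option F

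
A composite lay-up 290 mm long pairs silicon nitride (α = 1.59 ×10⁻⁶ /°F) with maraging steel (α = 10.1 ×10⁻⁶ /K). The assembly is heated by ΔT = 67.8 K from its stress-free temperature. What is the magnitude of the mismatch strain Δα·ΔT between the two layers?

4.91×10⁻⁴

silicon nitride: α = 1.59×10⁻⁶/°F × 9/5 = 2.86×10⁻⁶/K.
Δα = |2.86 − 10.1|×10⁻⁶/K = 7.24×10⁻⁶/K.
Mismatch strain = Δα·ΔT = 7.24×10⁻⁶ × 67.8 = 4.91×10⁻⁴.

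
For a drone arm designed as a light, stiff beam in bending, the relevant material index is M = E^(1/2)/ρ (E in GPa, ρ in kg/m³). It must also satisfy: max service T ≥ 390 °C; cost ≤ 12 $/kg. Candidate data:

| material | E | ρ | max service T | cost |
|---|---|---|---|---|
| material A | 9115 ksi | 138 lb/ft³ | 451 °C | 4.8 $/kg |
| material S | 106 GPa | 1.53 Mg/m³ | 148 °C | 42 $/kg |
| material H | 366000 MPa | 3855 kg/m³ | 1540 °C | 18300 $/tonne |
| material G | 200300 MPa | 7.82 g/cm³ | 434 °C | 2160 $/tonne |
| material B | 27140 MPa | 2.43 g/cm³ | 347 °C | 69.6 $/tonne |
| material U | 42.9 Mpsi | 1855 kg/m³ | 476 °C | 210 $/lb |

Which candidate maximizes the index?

Screen on constraints: max service T ≥ 390 °C; cost ≤ 12 $/kg. Survivors: material A, material G.
Convert each candidate to consistent units, then evaluate M:
  material A: E = 62.85 GPa, ρ = 2211 kg/m³
  material G: E = 200.3 GPa, ρ = 7820 kg/m³
  material A: M = 3.59×10⁻³
  material G: M = 1.81×10⁻³
The maximum is for material A.

material A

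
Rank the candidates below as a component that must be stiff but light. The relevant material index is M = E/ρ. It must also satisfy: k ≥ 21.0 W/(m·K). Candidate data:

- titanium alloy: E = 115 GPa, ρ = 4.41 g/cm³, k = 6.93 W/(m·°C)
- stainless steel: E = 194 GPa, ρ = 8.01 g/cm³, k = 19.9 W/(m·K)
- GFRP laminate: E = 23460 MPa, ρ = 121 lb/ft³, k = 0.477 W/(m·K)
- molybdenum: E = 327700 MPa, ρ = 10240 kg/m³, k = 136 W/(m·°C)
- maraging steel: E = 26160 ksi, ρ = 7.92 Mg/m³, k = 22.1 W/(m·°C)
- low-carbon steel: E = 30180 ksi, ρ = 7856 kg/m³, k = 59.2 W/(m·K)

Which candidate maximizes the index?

molybdenum

Screen on constraints: k ≥ 21.0 W/(m·K). Survivors: molybdenum, maraging steel, low-carbon steel.
Convert each candidate to consistent units, then evaluate M:
  molybdenum: E = 327.7 GPa, ρ = 10240 kg/m³
  maraging steel: E = 180.4 GPa, ρ = 7920 kg/m³
  low-carbon steel: E = 208.1 GPa, ρ = 7856 kg/m³
  molybdenum: M = 32.0 MN·m/kg
  low-carbon steel: M = 26.5 MN·m/kg
  maraging steel: M = 22.8 MN·m/kg
Molybdenum ranks first.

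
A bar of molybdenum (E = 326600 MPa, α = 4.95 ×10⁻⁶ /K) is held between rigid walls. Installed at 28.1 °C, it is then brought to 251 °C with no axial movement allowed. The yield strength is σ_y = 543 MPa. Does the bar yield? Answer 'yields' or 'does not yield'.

E = 326600 MPa = 326.6 GPa.
ΔT = 222.9 K. Constrained thermal stress σ = E·α·ΔT = 326.6×10³ MPa × 4.95×10⁻⁶ × 222.9 = 360 MPa (compressive).
Compare to σ_y = 543 MPa: σ < σ_y, so it does not yield.

does not yield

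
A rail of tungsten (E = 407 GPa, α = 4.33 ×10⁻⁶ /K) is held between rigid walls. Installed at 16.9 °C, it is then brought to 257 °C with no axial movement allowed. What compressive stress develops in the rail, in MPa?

423 MPa

ΔT = 240.1 K. Constrained thermal stress σ = E·α·ΔT = 407.0×10³ MPa × 4.33×10⁻⁶ × 240.1 = 423 MPa (compressive).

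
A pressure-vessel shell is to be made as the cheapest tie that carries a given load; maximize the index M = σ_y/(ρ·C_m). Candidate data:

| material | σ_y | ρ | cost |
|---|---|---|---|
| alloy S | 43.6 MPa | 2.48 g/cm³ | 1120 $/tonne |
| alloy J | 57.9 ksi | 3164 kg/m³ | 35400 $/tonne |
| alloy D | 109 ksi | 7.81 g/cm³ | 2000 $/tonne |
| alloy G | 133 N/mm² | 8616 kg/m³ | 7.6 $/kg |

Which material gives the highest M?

Normalizing units and computing the index:
  alloy S: σ_y = 43.60 MPa, ρ = 2480 kg/m³, cost = 1.120 $/kg
  alloy J: σ_y = 399.2 MPa, ρ = 3164 kg/m³, cost = 35.40 $/kg
  alloy D: σ_y = 751.5 MPa, ρ = 7810 kg/m³, cost = 2.000 $/kg
  alloy G: σ_y = 133.0 MPa, ρ = 8616 kg/m³, cost = 7.600 $/kg
  alloy D: M = 48.1 kN·m per $
  alloy S: M = 15.7 kN·m per $
  alloy J: M = 3.56 kN·m per $
  alloy G: M = 2.03 kN·m per $
Highest index: alloy D.

alloy D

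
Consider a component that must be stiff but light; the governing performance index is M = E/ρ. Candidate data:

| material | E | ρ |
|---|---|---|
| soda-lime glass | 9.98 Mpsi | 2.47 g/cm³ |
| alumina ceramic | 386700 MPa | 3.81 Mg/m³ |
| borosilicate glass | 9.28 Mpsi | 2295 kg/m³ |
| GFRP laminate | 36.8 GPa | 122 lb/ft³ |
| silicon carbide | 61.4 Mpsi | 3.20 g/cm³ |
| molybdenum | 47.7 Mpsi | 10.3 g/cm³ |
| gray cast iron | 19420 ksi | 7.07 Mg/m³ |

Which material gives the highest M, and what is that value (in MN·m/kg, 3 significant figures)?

Convert each candidate to consistent units, then evaluate M:
  soda-lime glass: E = 68.81 GPa, ρ = 2470 kg/m³
  alumina ceramic: E = 386.7 GPa, ρ = 3810 kg/m³
  borosilicate glass: E = 63.98 GPa, ρ = 2295 kg/m³
  GFRP laminate: E = 36.80 GPa, ρ = 1954 kg/m³
  silicon carbide: E = 423.3 GPa, ρ = 3200 kg/m³
  molybdenum: E = 328.9 GPa, ρ = 10300 kg/m³
  gray cast iron: E = 133.9 GPa, ρ = 7070 kg/m³
  silicon carbide: M = 132 MN·m/kg
  alumina ceramic: M = 101 MN·m/kg
  molybdenum: M = 31.9 MN·m/kg
  borosilicate glass: M = 27.9 MN·m/kg
  soda-lime glass: M = 27.9 MN·m/kg
  gray cast iron: M = 18.9 MN·m/kg
  GFRP laminate: M = 18.8 MN·m/kg
Highest index: silicon carbide.

silicon carbide, M = 132 MN·m/kg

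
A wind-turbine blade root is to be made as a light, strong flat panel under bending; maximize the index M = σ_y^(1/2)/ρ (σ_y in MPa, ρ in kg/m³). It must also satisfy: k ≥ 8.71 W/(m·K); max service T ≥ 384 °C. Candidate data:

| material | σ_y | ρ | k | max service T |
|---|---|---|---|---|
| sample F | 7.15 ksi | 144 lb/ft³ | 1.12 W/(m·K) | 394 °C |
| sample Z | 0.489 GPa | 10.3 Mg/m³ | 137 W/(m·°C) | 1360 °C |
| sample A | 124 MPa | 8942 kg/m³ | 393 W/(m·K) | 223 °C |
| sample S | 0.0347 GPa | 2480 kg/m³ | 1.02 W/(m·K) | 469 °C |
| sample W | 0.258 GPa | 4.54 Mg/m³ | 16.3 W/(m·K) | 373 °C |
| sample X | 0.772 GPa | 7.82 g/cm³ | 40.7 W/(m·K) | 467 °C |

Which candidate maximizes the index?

Screen on constraints: k ≥ 8.71 W/(m·K); max service T ≥ 384 °C. Survivors: sample Z, sample X.
After converting to SI:
  sample Z: σ_y = 489.0 MPa, ρ = 10300 kg/m³
  sample X: σ_y = 772.0 MPa, ρ = 7820 kg/m³
  sample X: M = 3.55×10⁻³
  sample Z: M = 2.15×10⁻³
The maximum is for sample X.

sample X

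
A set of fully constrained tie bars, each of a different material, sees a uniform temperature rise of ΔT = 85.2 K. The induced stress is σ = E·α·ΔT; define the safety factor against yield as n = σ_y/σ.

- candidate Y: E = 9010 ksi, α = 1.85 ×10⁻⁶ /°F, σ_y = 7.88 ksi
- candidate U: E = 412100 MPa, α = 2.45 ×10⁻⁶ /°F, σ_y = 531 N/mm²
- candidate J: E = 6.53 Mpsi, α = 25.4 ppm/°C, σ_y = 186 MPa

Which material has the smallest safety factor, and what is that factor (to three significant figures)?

With everything in SI (GPa, ×10⁻⁶/K, MPa):
  candidate Y: E = 62.12, α = 3.33, σ_y = 54.33 → σ = 17.6 MPa, n = 3.08
  candidate U: E = 412.1, α = 4.41, σ_y = 531.0 → σ = 155 MPa, n = 3.43
  candidate J: E = 45.02, α = 25.4, σ_y = 186.0 → σ = 97.4 MPa, n = 1.91
Smallest n: candidate J with n = 1.91.

candidate J, n = 1.91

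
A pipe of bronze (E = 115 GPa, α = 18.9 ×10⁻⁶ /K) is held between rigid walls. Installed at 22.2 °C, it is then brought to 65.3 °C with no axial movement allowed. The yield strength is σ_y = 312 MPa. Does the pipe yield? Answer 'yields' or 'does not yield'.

does not yield

ΔT = 43.10 K. Constrained thermal stress σ = E·α·ΔT = 115.0×10³ MPa × 18.9×10⁻⁶ × 43.10 = 93.7 MPa (compressive).
Compare to σ_y = 312 MPa: σ < σ_y, so it does not yield.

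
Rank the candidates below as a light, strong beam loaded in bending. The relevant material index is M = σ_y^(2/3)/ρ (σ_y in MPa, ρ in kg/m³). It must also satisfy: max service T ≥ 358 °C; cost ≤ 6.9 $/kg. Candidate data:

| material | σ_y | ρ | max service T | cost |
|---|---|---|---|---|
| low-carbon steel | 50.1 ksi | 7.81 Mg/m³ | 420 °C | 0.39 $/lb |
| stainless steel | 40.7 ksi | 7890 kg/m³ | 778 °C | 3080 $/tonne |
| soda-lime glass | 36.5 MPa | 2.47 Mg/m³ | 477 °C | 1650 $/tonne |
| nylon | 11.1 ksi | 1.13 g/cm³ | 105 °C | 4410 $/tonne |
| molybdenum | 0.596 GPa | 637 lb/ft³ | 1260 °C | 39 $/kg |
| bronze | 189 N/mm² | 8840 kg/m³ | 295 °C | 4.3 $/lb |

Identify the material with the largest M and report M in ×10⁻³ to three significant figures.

Screen on constraints: max service T ≥ 358 °C; cost ≤ 6.9 $/kg. Survivors: low-carbon steel, stainless steel, soda-lime glass.
Convert each candidate to consistent units, then evaluate M:
  low-carbon steel: σ_y = 345.4 MPa, ρ = 7810 kg/m³
  stainless steel: σ_y = 280.6 MPa, ρ = 7890 kg/m³
  soda-lime glass: σ_y = 36.50 MPa, ρ = 2470 kg/m³
  low-carbon steel: M = 6.30×10⁻³
  stainless steel: M = 5.43×10⁻³
  soda-lime glass: M = 4.45×10⁻³
Low-carbon steel ranks first.

low-carbon steel, M = 6.30×10⁻³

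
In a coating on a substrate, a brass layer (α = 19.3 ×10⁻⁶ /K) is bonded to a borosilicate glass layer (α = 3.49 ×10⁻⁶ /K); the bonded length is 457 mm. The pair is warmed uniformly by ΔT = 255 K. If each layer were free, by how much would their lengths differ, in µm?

Δα = |19.3 − 3.49|×10⁻⁶/K = 15.8×10⁻⁶/K.
ΔL_mismatch = Δα·L·ΔT = 15.8×10⁻⁶ × 457.0 mm × 255.0 K = 1840 µm.

1840 µm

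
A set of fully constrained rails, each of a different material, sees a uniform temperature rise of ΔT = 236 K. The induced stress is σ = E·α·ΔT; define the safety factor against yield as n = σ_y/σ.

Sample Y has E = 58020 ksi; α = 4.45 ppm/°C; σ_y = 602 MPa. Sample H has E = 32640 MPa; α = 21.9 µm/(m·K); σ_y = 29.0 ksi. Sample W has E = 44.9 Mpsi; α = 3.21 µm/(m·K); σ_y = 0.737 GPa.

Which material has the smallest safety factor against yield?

sample H

Per material, after unit conversion:
  sample Y: E = 400.0, α = 4.45, σ_y = 602.0 → σ = 420 MPa, n = 1.43
  sample H: E = 32.64, α = 21.9, σ_y = 199.9 → σ = 169 MPa, n = 1.19
  sample W: E = 309.6, α = 3.21, σ_y = 737.0 → σ = 235 MPa, n = 3.14
Sample H has the lowest safety factor, n = 1.19.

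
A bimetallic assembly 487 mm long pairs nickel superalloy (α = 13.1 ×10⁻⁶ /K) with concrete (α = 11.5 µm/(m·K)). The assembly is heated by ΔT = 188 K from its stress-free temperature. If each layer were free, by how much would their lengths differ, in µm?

146 µm

Δα = |13.1 − 11.5|×10⁻⁶/K = 1.60×10⁻⁶/K.
ΔL_mismatch = Δα·L·ΔT = 1.60×10⁻⁶ × 487.0 mm × 188.0 K = 146 µm.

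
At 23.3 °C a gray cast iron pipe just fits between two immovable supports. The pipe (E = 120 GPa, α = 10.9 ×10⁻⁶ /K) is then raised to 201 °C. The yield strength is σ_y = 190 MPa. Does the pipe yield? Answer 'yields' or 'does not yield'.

yields

ΔT = 177.7 K. Constrained thermal stress σ = E·α·ΔT = 120.0×10³ MPa × 10.9×10⁻⁶ × 177.7 = 232 MPa (compressive).
Compare to σ_y = 190 MPa: σ ≥ σ_y, so it yields.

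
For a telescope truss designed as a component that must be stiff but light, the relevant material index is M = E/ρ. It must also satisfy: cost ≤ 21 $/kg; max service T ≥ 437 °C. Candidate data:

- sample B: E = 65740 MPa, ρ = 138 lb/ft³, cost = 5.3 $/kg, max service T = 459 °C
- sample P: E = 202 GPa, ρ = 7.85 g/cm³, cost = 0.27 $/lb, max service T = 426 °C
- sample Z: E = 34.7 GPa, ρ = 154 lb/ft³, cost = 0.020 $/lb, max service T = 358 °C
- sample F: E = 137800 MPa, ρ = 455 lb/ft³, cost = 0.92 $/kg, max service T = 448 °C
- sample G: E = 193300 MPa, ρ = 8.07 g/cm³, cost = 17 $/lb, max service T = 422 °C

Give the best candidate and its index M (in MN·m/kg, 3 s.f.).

Screen on constraints: cost ≤ 21 $/kg; max service T ≥ 437 °C. Survivors: sample B, sample F.
Normalizing units and computing the index:
  sample B: E = 65.74 GPa, ρ = 2211 kg/m³
  sample F: E = 137.8 GPa, ρ = 7288 kg/m³
  sample B: M = 29.7 MN·m/kg
  sample F: M = 18.9 MN·m/kg
Highest index: sample B.

sample B, M = 29.7 MN·m/kg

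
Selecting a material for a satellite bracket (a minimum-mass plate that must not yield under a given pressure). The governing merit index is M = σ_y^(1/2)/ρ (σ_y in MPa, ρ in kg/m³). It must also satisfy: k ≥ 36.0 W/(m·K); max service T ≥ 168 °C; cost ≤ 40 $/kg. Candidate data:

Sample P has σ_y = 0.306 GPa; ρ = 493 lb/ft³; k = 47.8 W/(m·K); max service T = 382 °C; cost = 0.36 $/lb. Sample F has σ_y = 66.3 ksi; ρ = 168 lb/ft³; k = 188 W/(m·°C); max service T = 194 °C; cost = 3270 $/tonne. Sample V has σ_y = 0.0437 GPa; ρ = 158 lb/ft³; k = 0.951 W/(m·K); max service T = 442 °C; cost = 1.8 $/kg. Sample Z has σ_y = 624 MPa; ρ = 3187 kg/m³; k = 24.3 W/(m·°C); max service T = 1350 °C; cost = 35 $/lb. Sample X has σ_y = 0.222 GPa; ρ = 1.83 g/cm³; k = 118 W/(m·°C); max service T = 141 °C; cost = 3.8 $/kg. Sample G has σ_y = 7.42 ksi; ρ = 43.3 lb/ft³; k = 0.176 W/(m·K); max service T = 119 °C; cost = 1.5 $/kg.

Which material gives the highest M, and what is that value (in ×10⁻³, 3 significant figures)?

sample F, M = 7.94×10⁻³

Screen on constraints: k ≥ 36.0 W/(m·K); max service T ≥ 168 °C; cost ≤ 40 $/kg. Survivors: sample P, sample F.
In SI units:
  sample P: σ_y = 306.0 MPa, ρ = 7897 kg/m³
  sample F: σ_y = 457.1 MPa, ρ = 2691 kg/m³
  sample F: M = 7.94×10⁻³
  sample P: M = 2.22×10⁻³
The maximum is for sample F.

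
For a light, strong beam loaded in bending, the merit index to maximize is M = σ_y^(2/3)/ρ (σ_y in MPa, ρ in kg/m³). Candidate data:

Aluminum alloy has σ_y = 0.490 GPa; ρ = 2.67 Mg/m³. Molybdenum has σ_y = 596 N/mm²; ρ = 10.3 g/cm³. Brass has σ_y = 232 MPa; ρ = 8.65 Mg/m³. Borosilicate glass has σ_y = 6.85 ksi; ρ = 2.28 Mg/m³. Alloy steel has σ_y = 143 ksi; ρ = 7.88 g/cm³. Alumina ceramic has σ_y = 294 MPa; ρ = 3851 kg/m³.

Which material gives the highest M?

In SI units:
  aluminum alloy: σ_y = 490.0 MPa, ρ = 2670 kg/m³
  molybdenum: σ_y = 596.0 MPa, ρ = 10300 kg/m³
  brass: σ_y = 232.0 MPa, ρ = 8650 kg/m³
  borosilicate glass: σ_y = 47.23 MPa, ρ = 2280 kg/m³
  alloy steel: σ_y = 986.0 MPa, ρ = 7880 kg/m³
  alumina ceramic: σ_y = 294.0 MPa, ρ = 3851 kg/m³
  aluminum alloy: M = 23.3×10⁻³
  alloy steel: M = 12.6×10⁻³
  alumina ceramic: M = 11.5×10⁻³
  molybdenum: M = 6.88×10⁻³
  borosilicate glass: M = 5.73×10⁻³
  brass: M = 4.36×10⁻³
Aluminum alloy has the largest M.

aluminum alloy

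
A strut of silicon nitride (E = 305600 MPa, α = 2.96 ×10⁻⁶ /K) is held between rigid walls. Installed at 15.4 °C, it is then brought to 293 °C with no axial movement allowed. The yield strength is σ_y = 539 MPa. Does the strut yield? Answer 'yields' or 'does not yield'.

E = 305600 MPa = 305.6 GPa.
ΔT = 277.6 K. Constrained thermal stress σ = E·α·ΔT = 305.6×10³ MPa × 2.96×10⁻⁶ × 277.6 = 251 MPa (compressive).
Compare to σ_y = 539 MPa: σ < σ_y, so it does not yield.

does not yield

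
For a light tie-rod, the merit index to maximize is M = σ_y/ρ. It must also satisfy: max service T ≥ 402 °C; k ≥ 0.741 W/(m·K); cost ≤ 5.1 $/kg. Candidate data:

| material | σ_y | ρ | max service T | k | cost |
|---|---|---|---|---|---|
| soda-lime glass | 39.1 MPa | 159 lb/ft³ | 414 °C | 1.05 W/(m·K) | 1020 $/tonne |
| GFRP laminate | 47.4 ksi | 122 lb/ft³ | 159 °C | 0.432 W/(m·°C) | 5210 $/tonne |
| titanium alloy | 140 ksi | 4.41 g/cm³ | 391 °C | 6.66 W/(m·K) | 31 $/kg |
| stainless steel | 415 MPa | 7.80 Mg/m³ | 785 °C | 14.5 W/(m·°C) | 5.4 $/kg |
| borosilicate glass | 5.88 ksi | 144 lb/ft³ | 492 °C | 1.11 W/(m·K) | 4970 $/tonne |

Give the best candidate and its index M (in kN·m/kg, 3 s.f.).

borosilicate glass, M = 17.6 kN·m/kg

Screen on constraints: max service T ≥ 402 °C; k ≥ 0.741 W/(m·K); cost ≤ 5.1 $/kg. Survivors: soda-lime glass, borosilicate glass.
After converting to SI:
  soda-lime glass: σ_y = 39.10 MPa, ρ = 2547 kg/m³
  borosilicate glass: σ_y = 40.54 MPa, ρ = 2307 kg/m³
  borosilicate glass: M = 17.6 kN·m/kg
  soda-lime glass: M = 15.4 kN·m/kg
Borosilicate glass has the largest M.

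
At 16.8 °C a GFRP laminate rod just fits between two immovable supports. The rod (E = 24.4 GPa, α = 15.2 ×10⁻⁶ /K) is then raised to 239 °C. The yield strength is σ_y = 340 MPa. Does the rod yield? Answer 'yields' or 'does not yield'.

does not yield

ΔT = 222.2 K. Constrained thermal stress σ = E·α·ΔT = 24.40×10³ MPa × 15.2×10⁻⁶ × 222.2 = 82.4 MPa (compressive).
Compare to σ_y = 340 MPa: σ < σ_y, so it does not yield.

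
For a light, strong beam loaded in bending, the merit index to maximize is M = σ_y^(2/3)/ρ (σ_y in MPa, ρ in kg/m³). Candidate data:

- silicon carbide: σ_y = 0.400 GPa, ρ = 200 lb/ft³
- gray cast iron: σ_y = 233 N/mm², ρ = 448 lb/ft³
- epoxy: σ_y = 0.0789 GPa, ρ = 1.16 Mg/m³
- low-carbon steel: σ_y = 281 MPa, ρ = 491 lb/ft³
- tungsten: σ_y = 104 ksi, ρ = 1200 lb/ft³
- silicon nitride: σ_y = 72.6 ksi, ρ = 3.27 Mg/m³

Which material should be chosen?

silicon nitride

In SI units:
  silicon carbide: σ_y = 400.0 MPa, ρ = 3204 kg/m³
  gray cast iron: σ_y = 233.0 MPa, ρ = 7176 kg/m³
  epoxy: σ_y = 78.90 MPa, ρ = 1160 kg/m³
  low-carbon steel: σ_y = 281.0 MPa, ρ = 7865 kg/m³
  tungsten: σ_y = 717.1 MPa, ρ = 19220 kg/m³
  silicon nitride: σ_y = 500.6 MPa, ρ = 3270 kg/m³
  silicon nitride: M = 19.3×10⁻³
  silicon carbide: M = 16.9×10⁻³
  epoxy: M = 15.9×10⁻³
  low-carbon steel: M = 5.45×10⁻³
  gray cast iron: M = 5.28×10⁻³
  tungsten: M = 4.17×10⁻³
Silicon nitride has the largest M.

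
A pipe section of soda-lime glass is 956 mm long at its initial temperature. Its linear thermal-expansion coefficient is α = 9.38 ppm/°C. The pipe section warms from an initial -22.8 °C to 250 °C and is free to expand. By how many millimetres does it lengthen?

2.45 mm

ΔT = 250 − (-22.8) = 272.8 K.
ΔL = α·L₀·ΔT = 9.38×10⁻⁶ × 956 mm × 272.8 K = 2.45 mm.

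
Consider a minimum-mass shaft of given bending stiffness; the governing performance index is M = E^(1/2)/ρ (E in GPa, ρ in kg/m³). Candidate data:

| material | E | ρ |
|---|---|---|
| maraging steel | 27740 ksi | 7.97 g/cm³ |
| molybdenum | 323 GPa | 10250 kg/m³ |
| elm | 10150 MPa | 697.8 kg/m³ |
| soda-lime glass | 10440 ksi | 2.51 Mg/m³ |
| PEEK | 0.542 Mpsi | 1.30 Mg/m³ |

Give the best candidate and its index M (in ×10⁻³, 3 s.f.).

Putting every candidate on a common basis:
  maraging steel: E = 191.3 GPa, ρ = 7970 kg/m³
  molybdenum: E = 323.0 GPa, ρ = 10250 kg/m³
  elm: E = 10.15 GPa, ρ = 697.8 kg/m³
  soda-lime glass: E = 71.98 GPa, ρ = 2510 kg/m³
  PEEK: E = 3.737 GPa, ρ = 1300 kg/m³
  elm: M = 4.57×10⁻³
  soda-lime glass: M = 3.38×10⁻³
  molybdenum: M = 1.75×10⁻³
  maraging steel: M = 1.74×10⁻³
  PEEK: M = 1.49×10⁻³
Elm ranks first.

elm, M = 4.57×10⁻³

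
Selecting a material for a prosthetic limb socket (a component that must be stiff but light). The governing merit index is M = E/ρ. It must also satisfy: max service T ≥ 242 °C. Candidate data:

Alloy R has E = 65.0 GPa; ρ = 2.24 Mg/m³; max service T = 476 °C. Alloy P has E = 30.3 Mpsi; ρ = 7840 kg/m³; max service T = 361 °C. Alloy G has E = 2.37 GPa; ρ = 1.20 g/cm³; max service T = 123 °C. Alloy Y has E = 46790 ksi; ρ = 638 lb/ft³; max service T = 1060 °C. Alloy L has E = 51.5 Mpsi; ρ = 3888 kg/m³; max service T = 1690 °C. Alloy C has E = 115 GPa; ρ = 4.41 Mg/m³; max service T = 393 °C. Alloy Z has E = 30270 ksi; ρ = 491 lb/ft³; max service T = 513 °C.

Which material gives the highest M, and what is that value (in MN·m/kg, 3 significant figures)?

Screen on constraints: max service T ≥ 242 °C. Survivors: alloy R, alloy P, alloy Y, alloy L, alloy C, alloy Z.
Putting every candidate on a common basis:
  alloy R: E = 65.00 GPa, ρ = 2240 kg/m³
  alloy P: E = 208.9 GPa, ρ = 7840 kg/m³
  alloy Y: E = 322.6 GPa, ρ = 10220 kg/m³
  alloy L: E = 355.1 GPa, ρ = 3888 kg/m³
  alloy C: E = 115.0 GPa, ρ = 4410 kg/m³
  alloy Z: E = 208.7 GPa, ρ = 7865 kg/m³
  alloy L: M = 91.3 MN·m/kg
  alloy Y: M = 31.6 MN·m/kg
  alloy R: M = 29.0 MN·m/kg
  alloy P: M = 26.6 MN·m/kg
  alloy Z: M = 26.5 MN·m/kg
  alloy C: M = 26.1 MN·m/kg
Alloy L has the largest M.

alloy L, M = 91.3 MN·m/kg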